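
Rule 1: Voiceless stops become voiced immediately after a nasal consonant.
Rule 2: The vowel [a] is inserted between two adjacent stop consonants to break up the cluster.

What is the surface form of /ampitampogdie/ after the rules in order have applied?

ambitambogadie

Rule 1 (post-nasal voicing): /p/ is a voiceless stop immediately after the nasal /m/, so it voices to [b]. /p/ is a voiceless stop immediately after the nasal /m/, so it voices to [b]. /ampitampogdie/ → ambitambogdie.
Rule 2 (stop-cluster a-epenthesis): /g/ and /d/ form a stop–stop cluster, so [a] is inserted between them. /ambitambogdie/ → ambitambogadie.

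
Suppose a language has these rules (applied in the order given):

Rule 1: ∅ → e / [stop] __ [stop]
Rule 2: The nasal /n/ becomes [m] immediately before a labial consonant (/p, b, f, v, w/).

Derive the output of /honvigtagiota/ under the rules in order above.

Rule 1 (stop-cluster e-epenthesis): /g/ and /t/ form a stop–stop cluster, so [e] is inserted between them. /honvigtagiota/ → honvigetagiota.
Rule 2 (nasal place assimilation): /n/ precedes the labial consonant /v/, so it assimilates in place to [m]. /honvigetagiota/ → homvigetagiota.

homvigetagiota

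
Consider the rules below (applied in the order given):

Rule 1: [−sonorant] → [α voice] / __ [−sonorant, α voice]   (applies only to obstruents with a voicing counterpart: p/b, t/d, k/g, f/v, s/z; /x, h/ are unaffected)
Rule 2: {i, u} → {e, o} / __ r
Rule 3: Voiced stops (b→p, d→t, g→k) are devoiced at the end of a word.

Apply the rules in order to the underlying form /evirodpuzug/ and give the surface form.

everotpuzuk

Rule 1 (regressive voicing assimilation): /d/ precedes the voiceless obstruent /p/, so it devoices to [t] by assimilation. /evirodpuzug/ → evirotpuzug.
Rule 2 (pre-rhotic lowering): /i/ is a high vowel immediately before /r/, so it lowers to [e]. /evirotpuzug/ → everotpuzug.
Rule 3 (final devoicing): /g/ is a voiced stop in word-final position, so it devoices to [k]. /everotpuzug/ → everotpuzuk.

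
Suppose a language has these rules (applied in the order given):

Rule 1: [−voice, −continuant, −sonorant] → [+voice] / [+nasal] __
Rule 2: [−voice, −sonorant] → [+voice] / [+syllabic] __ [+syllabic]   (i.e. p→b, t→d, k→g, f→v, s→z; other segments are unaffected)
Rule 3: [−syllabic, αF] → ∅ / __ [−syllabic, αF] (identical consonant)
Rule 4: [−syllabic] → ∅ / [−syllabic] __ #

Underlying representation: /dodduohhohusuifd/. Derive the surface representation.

Rule 1 (post-nasal voicing): no segment meets the environment; /dodduohhohusuifd/ is unchanged.
Rule 2 (intervocalic voicing): /s/ is a voiceless obstruent between vowels /u/ and /u/, so it voices to [z]. /dodduohhohusuifd/ → dodduohhohuzuifd.
Rule 3 (degemination): /dd/ is a geminate; the first /d/ deletes. /hh/ is a geminate; the first /h/ deletes. /dodduohhohuzuifd/ → doduohohuzuifd.
Rule 4 (final cluster simplification): /d/ is the second consonant of a word-final cluster /fd/, so it deletes. /doduohohuzuifd/ → doduohohuzuif.

doduohohuzuif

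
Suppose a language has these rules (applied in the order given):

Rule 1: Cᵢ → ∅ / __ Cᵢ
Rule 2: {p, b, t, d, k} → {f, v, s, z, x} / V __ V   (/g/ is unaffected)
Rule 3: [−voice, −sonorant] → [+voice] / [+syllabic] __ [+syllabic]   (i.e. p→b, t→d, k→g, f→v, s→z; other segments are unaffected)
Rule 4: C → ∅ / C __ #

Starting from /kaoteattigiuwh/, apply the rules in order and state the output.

kaozeazigiuw

Rule 1 (degemination): /tt/ is a geminate; the first /t/ deletes. /kaoteattigiuwh/ → kaoteatigiuwh.
Rule 2 (intervocalic spirantization): /t/ is a stop between vowels /o/ and /e/, so it spirantizes to the fricative [s]. /t/ is a stop between vowels /a/ and /i/, so it spirantizes to the fricative [s]. /kaoteatigiuwh/ → kaoseasigiuwh.
Rule 3 (intervocalic voicing): /s/ is a voiceless obstruent between vowels /o/ and /e/, so it voices to [z]. /s/ is a voiceless obstruent between vowels /a/ and /i/, so it voices to [z]. /kaoseasigiuwh/ → kaozeazigiuwh.
Rule 4 (final cluster simplification): /h/ is the second consonant of a word-final cluster /wh/, so it deletes. /kaozeazigiuwh/ → kaozeazigiuw.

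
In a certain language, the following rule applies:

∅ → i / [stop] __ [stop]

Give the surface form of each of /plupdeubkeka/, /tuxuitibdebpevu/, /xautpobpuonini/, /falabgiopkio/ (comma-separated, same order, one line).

plupideubikeka, tuxuitibidebipevu, xautipobipuonini, falabigiopikio

/plupdeubkeka/: /p/ and /d/ form a stop–stop cluster, so [i] is inserted between them. /b/ and /k/ form a stop–stop cluster, so [i] is inserted between them. → [plupideubikeka].
/tuxuitibdebpevu/: /b/ and /d/ form a stop–stop cluster, so [i] is inserted between them. /b/ and /p/ form a stop–stop cluster, so [i] is inserted between them. → [tuxuitibidebipevu].
/xautpobpuonini/: /t/ and /p/ form a stop–stop cluster, so [i] is inserted between them. /b/ and /p/ form a stop–stop cluster, so [i] is inserted between them. → [xautipobipuonini].
/falabgiopkio/: /b/ and /g/ form a stop–stop cluster, so [i] is inserted between them. /p/ and /k/ form a stop–stop cluster, so [i] is inserted between them. → [falabigiopikio].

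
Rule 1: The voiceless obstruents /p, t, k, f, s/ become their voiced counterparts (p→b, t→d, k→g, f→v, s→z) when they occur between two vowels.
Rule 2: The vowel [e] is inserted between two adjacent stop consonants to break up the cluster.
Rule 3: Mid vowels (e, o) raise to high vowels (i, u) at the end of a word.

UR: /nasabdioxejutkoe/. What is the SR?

Rule 1 (intervocalic voicing): /s/ is a voiceless obstruent between vowels /a/ and /a/, so it voices to [z]. /nasabdioxejutkoe/ → nazabdioxejutkoe.
Rule 2 (stop-cluster e-epenthesis): /b/ and /d/ form a stop–stop cluster, so [e] is inserted between them. /t/ and /k/ form a stop–stop cluster, so [e] is inserted between them. /nazabdioxejutkoe/ → nazabedioxejutekoe.
Rule 3 (final vowel raising): /e/ is a mid vowel in word-final position, so it raises to [i]. /nazabedioxejutekoe/ → nazabedioxejutekoi.

nazabedioxejutekoi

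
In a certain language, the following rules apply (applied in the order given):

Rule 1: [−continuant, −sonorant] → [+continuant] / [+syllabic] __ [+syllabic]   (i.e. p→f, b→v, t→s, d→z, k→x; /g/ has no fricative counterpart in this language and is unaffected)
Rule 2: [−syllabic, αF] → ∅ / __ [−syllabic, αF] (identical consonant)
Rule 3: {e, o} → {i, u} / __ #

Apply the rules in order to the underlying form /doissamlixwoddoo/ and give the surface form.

Rule 1 (intervocalic spirantization): no segment meets the environment; /doissamlixwoddoo/ is unchanged.
Rule 2 (degemination): /ss/ is a geminate; the first /s/ deletes. /dd/ is a geminate; the first /d/ deletes. /doissamlixwoddoo/ → doisamlixwodoo.
Rule 3 (final vowel raising): /o/ is a mid vowel in word-final position, so it raises to [u]. /doisamlixwodoo/ → doisamlixwodou.

doisamlixwodou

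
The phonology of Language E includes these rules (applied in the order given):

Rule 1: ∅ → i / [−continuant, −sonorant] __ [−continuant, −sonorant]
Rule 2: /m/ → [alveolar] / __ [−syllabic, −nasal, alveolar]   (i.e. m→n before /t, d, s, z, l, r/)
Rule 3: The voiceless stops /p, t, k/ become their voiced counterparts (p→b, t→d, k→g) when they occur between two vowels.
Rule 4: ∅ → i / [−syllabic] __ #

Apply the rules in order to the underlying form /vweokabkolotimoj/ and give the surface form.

Rule 1 (stop-cluster i-epenthesis): /b/ and /k/ form a stop–stop cluster, so [i] is inserted between them. /vweokabkolotimoj/ → vweokabikolotimoj.
Rule 2 (nasal place assimilation): no segment meets the environment; /vweokabikolotimoj/ is unchanged.
Rule 3 (intervocalic voicing): /k/ is a voiceless stop between vowels /o/ and /a/, so it voices to [g]. /k/ is a voiceless stop between vowels /i/ and /o/, so it voices to [g]. /t/ is a voiceless stop between vowels /o/ and /i/, so it voices to [d]. /vweokabikolotimoj/ → vweogabigolodimoj.
Rule 4 (final i-epenthesis): the form ends in the consonant /j/, so [i] is inserted word-finally. /vweogabigolodimoj/ → vweogabigolodimoji.

vweogabigolodimoji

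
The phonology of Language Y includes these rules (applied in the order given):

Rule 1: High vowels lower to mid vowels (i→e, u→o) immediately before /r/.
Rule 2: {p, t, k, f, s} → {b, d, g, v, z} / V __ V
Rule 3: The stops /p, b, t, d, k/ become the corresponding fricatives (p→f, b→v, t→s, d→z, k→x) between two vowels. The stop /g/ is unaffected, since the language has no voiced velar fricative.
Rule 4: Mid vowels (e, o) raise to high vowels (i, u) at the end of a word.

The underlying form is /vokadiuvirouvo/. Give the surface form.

Rule 1 (pre-rhotic lowering): /i/ is a high vowel immediately before /r/, so it lowers to [e]. /vokadiuvirouvo/ → vokadiuverouvo.
Rule 2 (intervocalic voicing): /k/ is a voiceless obstruent between vowels /o/ and /a/, so it voices to [g]. /vokadiuverouvo/ → vogadiuverouvo.
Rule 3 (intervocalic spirantization): /d/ is a stop between vowels /a/ and /i/, so it spirantizes to the fricative [z]. /vogadiuverouvo/ → vogaziuverouvo.
Rule 4 (final vowel raising): /o/ is a mid vowel in word-final position, so it raises to [u]. /vogaziuverouvo/ → vogaziuverouvu.

vogaziuverouvu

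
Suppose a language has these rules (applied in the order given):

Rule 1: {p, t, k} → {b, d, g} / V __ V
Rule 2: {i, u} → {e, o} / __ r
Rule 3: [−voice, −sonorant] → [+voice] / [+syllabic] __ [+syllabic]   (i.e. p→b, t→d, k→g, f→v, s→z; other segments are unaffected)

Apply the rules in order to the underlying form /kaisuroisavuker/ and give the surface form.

Rule 1 (intervocalic voicing): /k/ is a voiceless stop between vowels /u/ and /e/, so it voices to [g]. /kaisuroisavuker/ → kaisuroisavuger.
Rule 2 (pre-rhotic lowering): /u/ is a high vowel immediately before /r/, so it lowers to [o]. /kaisuroisavuger/ → kaisoroisavuger.
Rule 3 (intervocalic voicing): /s/ is a voiceless obstruent between vowels /i/ and /o/, so it voices to [z]. /s/ is a voiceless obstruent between vowels /i/ and /a/, so it voices to [z]. /kaisoroisavuger/ → kaizoroizavuger.

kaizoroizavuger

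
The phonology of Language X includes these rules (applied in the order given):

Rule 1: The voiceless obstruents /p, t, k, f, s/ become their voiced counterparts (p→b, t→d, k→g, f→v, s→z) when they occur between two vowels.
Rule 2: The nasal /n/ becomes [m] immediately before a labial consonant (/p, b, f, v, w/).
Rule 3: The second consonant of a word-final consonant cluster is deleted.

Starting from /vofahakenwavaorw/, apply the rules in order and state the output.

Rule 1 (intervocalic voicing): /f/ is a voiceless obstruent between vowels /o/ and /a/, so it voices to [v]. /k/ is a voiceless obstruent between vowels /a/ and /e/, so it voices to [g]. /vofahakenwavaorw/ → vovahagenwavaorw.
Rule 2 (nasal place assimilation): /n/ precedes the labial consonant /w/, so it assimilates in place to [m]. /vovahagenwavaorw/ → vovahagemwavaorw.
Rule 3 (final cluster simplification): /w/ is the second consonant of a word-final cluster /rw/, so it deletes. /vovahagemwavaorw/ → vovahagemwavaor.

vovahagemwavaor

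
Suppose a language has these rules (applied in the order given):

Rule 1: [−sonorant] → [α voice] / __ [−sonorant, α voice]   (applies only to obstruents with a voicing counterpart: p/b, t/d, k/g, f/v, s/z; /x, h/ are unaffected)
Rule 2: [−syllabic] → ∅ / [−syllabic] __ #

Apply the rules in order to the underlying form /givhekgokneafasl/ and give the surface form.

Rule 1 (regressive voicing assimilation): /v/ precedes the voiceless obstruent /h/, so it devoices to [f] by assimilation. /k/ precedes the voiced obstruent /g/, so it voices to [g] by assimilation. /givhekgokneafasl/ → gifheggokneafasl.
Rule 2 (final cluster simplification): /l/ is the second consonant of a word-final cluster /sl/, so it deletes. /gifheggokneafasl/ → gifheggokneafas.

gifheggokneafas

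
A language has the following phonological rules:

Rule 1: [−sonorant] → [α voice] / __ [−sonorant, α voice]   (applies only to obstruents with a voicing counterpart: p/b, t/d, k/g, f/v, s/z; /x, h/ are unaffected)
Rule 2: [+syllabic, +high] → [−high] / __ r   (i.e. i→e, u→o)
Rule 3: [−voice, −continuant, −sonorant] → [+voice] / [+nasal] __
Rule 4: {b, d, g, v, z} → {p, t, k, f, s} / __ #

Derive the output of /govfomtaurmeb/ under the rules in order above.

goffomdaormep

Rule 1 (regressive voicing assimilation): /v/ precedes the voiceless obstruent /f/, so it devoices to [f] by assimilation. /govfomtaurmeb/ → goffomtaurmeb.
Rule 2 (pre-rhotic lowering): /u/ is a high vowel immediately before /r/, so it lowers to [o]. /goffomtaurmeb/ → goffomtaormeb.
Rule 3 (post-nasal voicing): /t/ is a voiceless stop immediately after the nasal /m/, so it voices to [d]. /goffomtaormeb/ → goffomdaormeb.
Rule 4 (final devoicing): /b/ is a voiced obstruent in word-final position, so it devoices to [p]. /goffomdaormeb/ → goffomdaormep.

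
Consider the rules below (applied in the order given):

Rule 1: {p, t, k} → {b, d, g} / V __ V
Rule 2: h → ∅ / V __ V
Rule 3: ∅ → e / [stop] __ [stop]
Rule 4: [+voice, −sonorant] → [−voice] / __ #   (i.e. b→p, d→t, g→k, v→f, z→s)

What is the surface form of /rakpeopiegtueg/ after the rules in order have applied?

rakepeobiegetuek

Rule 1 (intervocalic voicing): /p/ is a voiceless stop between vowels /o/ and /i/, so it voices to [b]. /rakpeopiegtueg/ → rakpeobiegtueg.
Rule 2 (intervocalic h-deletion): no segment meets the environment; /rakpeobiegtueg/ is unchanged.
Rule 3 (stop-cluster e-epenthesis): /k/ and /p/ form a stop–stop cluster, so [e] is inserted between them. /g/ and /t/ form a stop–stop cluster, so [e] is inserted between them. /rakpeobiegtueg/ → rakepeobiegetueg.
Rule 4 (final devoicing): /g/ is a voiced obstruent in word-final position, so it devoices to [k]. /rakepeobiegetueg/ → rakepeobiegetuek.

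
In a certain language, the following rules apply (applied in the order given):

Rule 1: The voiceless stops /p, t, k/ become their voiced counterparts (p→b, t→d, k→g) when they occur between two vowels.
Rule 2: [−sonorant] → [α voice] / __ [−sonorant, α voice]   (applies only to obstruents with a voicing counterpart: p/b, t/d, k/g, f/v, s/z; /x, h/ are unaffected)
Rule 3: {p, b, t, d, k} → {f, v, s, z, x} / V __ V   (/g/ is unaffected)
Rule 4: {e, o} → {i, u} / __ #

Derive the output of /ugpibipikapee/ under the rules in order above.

ukpivivigavei

Rule 1 (intervocalic voicing): /p/ is a voiceless stop between vowels /i/ and /i/, so it voices to [b]. /k/ is a voiceless stop between vowels /i/ and /a/, so it voices to [g]. /p/ is a voiceless stop between vowels /a/ and /e/, so it voices to [b]. /ugpibipikapee/ → ugpibibigabee.
Rule 2 (regressive voicing assimilation): /g/ precedes the voiceless obstruent /p/, so it devoices to [k] by assimilation. /ugpibibigabee/ → ukpibibigabee.
Rule 3 (intervocalic spirantization): /b/ is a stop between vowels /i/ and /i/, so it spirantizes to the fricative [v]. /b/ is a stop between vowels /i/ and /i/, so it spirantizes to the fricative [v]. /b/ is a stop between vowels /a/ and /e/, so it spirantizes to the fricative [v]. /ukpibibigabee/ → ukpivivigavee.
Rule 4 (final vowel raising): /e/ is a mid vowel in word-final position, so it raises to [i]. /ukpivivigavee/ → ukpivivigavei.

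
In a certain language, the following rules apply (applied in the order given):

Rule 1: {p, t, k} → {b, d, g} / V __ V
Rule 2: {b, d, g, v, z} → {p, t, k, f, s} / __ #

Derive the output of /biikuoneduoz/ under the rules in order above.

biiguoneduos

Rule 1 (intervocalic voicing): /k/ is a voiceless stop between vowels /i/ and /u/, so it voices to [g]. /biikuoneduoz/ → biiguoneduoz.
Rule 2 (final devoicing): /z/ is a voiced obstruent in word-final position, so it devoices to [s]. /biiguoneduoz/ → biiguoneduos.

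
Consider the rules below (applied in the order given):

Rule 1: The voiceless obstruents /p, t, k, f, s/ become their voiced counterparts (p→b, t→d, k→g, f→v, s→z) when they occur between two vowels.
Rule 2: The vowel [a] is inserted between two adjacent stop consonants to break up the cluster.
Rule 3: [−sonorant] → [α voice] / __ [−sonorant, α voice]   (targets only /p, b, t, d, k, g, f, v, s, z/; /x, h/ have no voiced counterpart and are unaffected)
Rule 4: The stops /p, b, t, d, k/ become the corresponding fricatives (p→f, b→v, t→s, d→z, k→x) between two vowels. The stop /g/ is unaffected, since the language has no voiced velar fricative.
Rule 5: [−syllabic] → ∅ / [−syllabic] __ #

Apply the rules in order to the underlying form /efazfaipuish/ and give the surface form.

Rule 1 (intervocalic voicing): /f/ is a voiceless obstruent between vowels /e/ and /a/, so it voices to [v]. /p/ is a voiceless obstruent between vowels /i/ and /u/, so it voices to [b]. /efazfaipuish/ → evazfaibuish.
Rule 2 (stop-cluster a-epenthesis): no segment meets the environment; /evazfaibuish/ is unchanged.
Rule 3 (regressive voicing assimilation): /z/ precedes the voiceless obstruent /f/, so it devoices to [s] by assimilation. /evazfaibuish/ → evasfaibuish.
Rule 4 (intervocalic spirantization): /b/ is a stop between vowels /i/ and /u/, so it spirantizes to the fricative [v]. /evasfaibuish/ → evasfaivuish.
Rule 5 (final cluster simplification): /h/ is the second consonant of a word-final cluster /sh/, so it deletes. /evasfaivuish/ → evasfaivuis.

evasfaivuis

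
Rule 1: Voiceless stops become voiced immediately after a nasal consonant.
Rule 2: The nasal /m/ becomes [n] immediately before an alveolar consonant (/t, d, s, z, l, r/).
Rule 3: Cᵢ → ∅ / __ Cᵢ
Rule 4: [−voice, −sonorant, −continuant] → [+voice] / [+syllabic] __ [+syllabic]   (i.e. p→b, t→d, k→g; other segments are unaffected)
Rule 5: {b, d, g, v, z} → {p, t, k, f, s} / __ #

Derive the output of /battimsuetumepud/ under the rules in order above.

badinsuedumebut

Rule 1 (post-nasal voicing): no segment meets the environment; /battimsuetumepud/ is unchanged.
Rule 2 (nasal place assimilation): /m/ precedes the alveolar consonant /s/, so it assimilates in place to [n]. /battimsuetumepud/ → battinsuetumepud.
Rule 3 (degemination): /tt/ is a geminate; the first /t/ deletes. /battinsuetumepud/ → batinsuetumepud.
Rule 4 (intervocalic voicing): /t/ is a voiceless stop between vowels /a/ and /i/, so it voices to [d]. /t/ is a voiceless stop between vowels /e/ and /u/, so it voices to [d]. /p/ is a voiceless stop between vowels /e/ and /u/, so it voices to [b]. /batinsuetumepud/ → badinsuedumebud.
Rule 5 (final devoicing): /d/ is a voiced obstruent in word-final position, so it devoices to [t]. /badinsuedumebud/ → badinsuedumebut.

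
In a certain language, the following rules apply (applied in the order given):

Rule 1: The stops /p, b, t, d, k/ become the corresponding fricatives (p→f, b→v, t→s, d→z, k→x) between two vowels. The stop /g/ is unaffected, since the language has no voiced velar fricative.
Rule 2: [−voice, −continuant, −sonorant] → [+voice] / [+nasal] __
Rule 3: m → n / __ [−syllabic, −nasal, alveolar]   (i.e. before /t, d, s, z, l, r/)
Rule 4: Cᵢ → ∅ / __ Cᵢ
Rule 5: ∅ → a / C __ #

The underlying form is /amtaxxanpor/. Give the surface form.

andaxanbora

Rule 1 (intervocalic spirantization): no segment meets the environment; /amtaxxanpor/ is unchanged.
Rule 2 (post-nasal voicing): /t/ is a voiceless stop immediately after the nasal /m/, so it voices to [d]. /p/ is a voiceless stop immediately after the nasal /n/, so it voices to [b]. /amtaxxanpor/ → amdaxxanbor.
Rule 3 (nasal place assimilation): /m/ precedes the alveolar consonant /d/, so it assimilates in place to [n]. /amdaxxanbor/ → andaxxanbor.
Rule 4 (degemination): /xx/ is a geminate; the first /x/ deletes. /andaxxanbor/ → andaxanbor.
Rule 5 (final a-epenthesis): the form ends in the consonant /r/, so [a] is inserted word-finally. /andaxanbor/ → andaxanbora.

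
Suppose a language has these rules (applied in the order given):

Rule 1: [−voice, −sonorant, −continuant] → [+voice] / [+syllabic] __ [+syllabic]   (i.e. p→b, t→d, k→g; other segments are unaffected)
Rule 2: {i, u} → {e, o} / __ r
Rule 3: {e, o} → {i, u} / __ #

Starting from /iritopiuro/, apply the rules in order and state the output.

Rule 1 (intervocalic voicing): /t/ is a voiceless stop between vowels /i/ and /o/, so it voices to [d]. /p/ is a voiceless stop between vowels /o/ and /i/, so it voices to [b]. /iritopiuro/ → iridobiuro.
Rule 2 (pre-rhotic lowering): /i/ is a high vowel immediately before /r/, so it lowers to [e]. /u/ is a high vowel immediately before /r/, so it lowers to [o]. /iridobiuro/ → eridobioro.
Rule 3 (final vowel raising): /o/ is a mid vowel in word-final position, so it raises to [u]. /eridobioro/ → eridobioru.

eridobioru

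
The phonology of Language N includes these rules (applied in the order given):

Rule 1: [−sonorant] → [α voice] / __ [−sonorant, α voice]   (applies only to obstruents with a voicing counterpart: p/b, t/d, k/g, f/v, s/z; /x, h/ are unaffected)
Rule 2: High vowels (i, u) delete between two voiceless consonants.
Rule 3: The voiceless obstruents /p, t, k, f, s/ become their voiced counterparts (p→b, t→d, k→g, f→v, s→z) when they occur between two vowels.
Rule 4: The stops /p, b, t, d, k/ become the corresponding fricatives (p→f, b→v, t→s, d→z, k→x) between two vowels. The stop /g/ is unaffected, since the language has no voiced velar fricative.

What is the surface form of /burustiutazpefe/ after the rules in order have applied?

Rule 1 (regressive voicing assimilation): /z/ precedes the voiceless obstruent /p/, so it devoices to [s] by assimilation. /burustiutazpefe/ → burustiutaspefe.
Rule 2 (high vowel syncope): no segment meets the environment; /burustiutaspefe/ is unchanged.
Rule 3 (intervocalic voicing): /t/ is a voiceless obstruent between vowels /u/ and /a/, so it voices to [d]. /f/ is a voiceless obstruent between vowels /e/ and /e/, so it voices to [v]. /burustiutaspefe/ → burustiudaspeve.
Rule 4 (intervocalic spirantization): /d/ is a stop between vowels /u/ and /a/, so it spirantizes to the fricative [z]. /burustiudaspeve/ → burustiuzaspeve.

burustiuzaspeve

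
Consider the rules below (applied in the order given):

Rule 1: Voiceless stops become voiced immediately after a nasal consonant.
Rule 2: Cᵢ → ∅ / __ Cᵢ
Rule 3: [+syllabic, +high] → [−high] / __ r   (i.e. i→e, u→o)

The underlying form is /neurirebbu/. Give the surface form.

Rule 1 (post-nasal voicing): no segment meets the environment; /neurirebbu/ is unchanged.
Rule 2 (degemination): /bb/ is a geminate; the first /b/ deletes. /neurirebbu/ → neurirebu.
Rule 3 (pre-rhotic lowering): /u/ is a high vowel immediately before /r/, so it lowers to [o]. /i/ is a high vowel immediately before /r/, so it lowers to [e]. /neurirebu/ → neorerebu.

neorerebu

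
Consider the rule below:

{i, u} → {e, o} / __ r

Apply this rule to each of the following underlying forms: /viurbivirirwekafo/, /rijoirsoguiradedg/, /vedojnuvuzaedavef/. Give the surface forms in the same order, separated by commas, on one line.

/viurbivirirwekafo/: /u/ is a high vowel immediately before /r/, so it lowers to [o]. /i/ is a high vowel immediately before /r/, so it lowers to [e]. /i/ is a high vowel immediately before /r/, so it lowers to [e]. → [viorbivererwekafo].
/rijoirsoguiradedg/: /i/ is a high vowel immediately before /r/, so it lowers to [e]. /i/ is a high vowel immediately before /r/, so it lowers to [e]. → [rijoersogueradedg].
/vedojnuvuzaedavef/: the rule's environment is not met; surfaces unchanged as [vedojnuvuzaedavef].

viorbivererwekafo, rijoersogueradedg, vedojnuvuzaedavef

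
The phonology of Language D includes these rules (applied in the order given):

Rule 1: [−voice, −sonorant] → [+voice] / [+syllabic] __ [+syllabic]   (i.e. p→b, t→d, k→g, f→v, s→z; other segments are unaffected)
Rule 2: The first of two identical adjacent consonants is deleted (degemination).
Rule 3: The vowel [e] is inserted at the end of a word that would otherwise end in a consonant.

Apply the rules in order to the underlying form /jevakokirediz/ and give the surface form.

jevagogiredize

Rule 1 (intervocalic voicing): /k/ is a voiceless obstruent between vowels /a/ and /o/, so it voices to [g]. /k/ is a voiceless obstruent between vowels /o/ and /i/, so it voices to [g]. /jevakokirediz/ → jevagogirediz.
Rule 2 (degemination): no segment meets the environment; /jevagogirediz/ is unchanged.
Rule 3 (final e-epenthesis): the form ends in the consonant /z/, so [e] is inserted word-finally. /jevagogirediz/ → jevagogiredize.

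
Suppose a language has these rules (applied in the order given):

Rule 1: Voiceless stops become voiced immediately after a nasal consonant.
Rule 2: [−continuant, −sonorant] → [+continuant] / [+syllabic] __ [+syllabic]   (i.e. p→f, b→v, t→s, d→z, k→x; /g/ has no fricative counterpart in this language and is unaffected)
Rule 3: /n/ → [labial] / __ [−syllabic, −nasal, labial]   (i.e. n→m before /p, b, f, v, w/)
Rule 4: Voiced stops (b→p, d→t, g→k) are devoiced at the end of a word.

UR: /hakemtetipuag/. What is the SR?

haxemdesifuak

Rule 1 (post-nasal voicing): /t/ is a voiceless stop immediately after the nasal /m/, so it voices to [d]. /hakemtetipuag/ → hakemdetipuag.
Rule 2 (intervocalic spirantization): /k/ is a stop between vowels /a/ and /e/, so it spirantizes to the fricative [x]. /t/ is a stop between vowels /e/ and /i/, so it spirantizes to the fricative [s]. /p/ is a stop between vowels /i/ and /u/, so it spirantizes to the fricative [f]. /hakemdetipuag/ → haxemdesifuag.
Rule 3 (nasal place assimilation): no segment meets the environment; /haxemdesifuag/ is unchanged.
Rule 4 (final devoicing): /g/ is a voiced stop in word-final position, so it devoices to [k]. /haxemdesifuag/ → haxemdesifuak.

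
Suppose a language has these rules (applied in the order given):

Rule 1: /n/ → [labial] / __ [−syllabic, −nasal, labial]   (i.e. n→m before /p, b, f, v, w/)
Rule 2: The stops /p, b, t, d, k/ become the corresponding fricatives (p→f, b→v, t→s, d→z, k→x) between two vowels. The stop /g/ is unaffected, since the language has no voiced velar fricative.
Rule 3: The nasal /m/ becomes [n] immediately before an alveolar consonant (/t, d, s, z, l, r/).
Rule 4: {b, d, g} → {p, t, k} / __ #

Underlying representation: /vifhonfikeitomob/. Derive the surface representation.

Rule 1 (nasal place assimilation): /n/ precedes the labial consonant /f/, so it assimilates in place to [m]. /vifhonfikeitomob/ → vifhomfikeitomob.
Rule 2 (intervocalic spirantization): /k/ is a stop between vowels /i/ and /e/, so it spirantizes to the fricative [x]. /t/ is a stop between vowels /i/ and /o/, so it spirantizes to the fricative [s]. /vifhomfikeitomob/ → vifhomfixeisomob.
Rule 3 (nasal place assimilation): no segment meets the environment; /vifhomfixeisomob/ is unchanged.
Rule 4 (final devoicing): /b/ is a voiced stop in word-final position, so it devoices to [p]. /vifhomfixeisomob/ → vifhomfixeisomop.

vifhomfixeisomop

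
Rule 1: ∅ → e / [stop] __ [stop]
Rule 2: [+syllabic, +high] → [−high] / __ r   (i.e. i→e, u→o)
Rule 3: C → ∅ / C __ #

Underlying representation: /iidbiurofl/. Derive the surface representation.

Rule 1 (stop-cluster e-epenthesis): /d/ and /b/ form a stop–stop cluster, so [e] is inserted between them. /iidbiurofl/ → iidebiurofl.
Rule 2 (pre-rhotic lowering): /u/ is a high vowel immediately before /r/, so it lowers to [o]. /iidebiurofl/ → iidebiorofl.
Rule 3 (final cluster simplification): /l/ is the second consonant of a word-final cluster /fl/, so it deletes. /iidebiorofl/ → iidebiorof.

iidebiorof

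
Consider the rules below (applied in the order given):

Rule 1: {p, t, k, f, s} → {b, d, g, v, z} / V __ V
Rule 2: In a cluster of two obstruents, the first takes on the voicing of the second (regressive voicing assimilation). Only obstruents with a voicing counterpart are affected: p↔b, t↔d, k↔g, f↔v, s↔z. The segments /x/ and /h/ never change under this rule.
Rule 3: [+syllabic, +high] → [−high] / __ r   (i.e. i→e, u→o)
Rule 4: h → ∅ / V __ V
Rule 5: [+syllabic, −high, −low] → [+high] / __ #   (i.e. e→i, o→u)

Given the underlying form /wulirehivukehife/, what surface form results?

Rule 1 (intervocalic voicing): /k/ is a voiceless obstruent between vowels /u/ and /e/, so it voices to [g]. /f/ is a voiceless obstruent between vowels /i/ and /e/, so it voices to [v]. /wulirehivukehife/ → wulirehivugehive.
Rule 2 (regressive voicing assimilation): no segment meets the environment; /wulirehivugehive/ is unchanged.
Rule 3 (pre-rhotic lowering): /i/ is a high vowel immediately before /r/, so it lowers to [e]. /wulirehivugehive/ → wulerehivugehive.
Rule 4 (intervocalic h-deletion): /h/ occurs between vowels /e/ and /i/, so it deletes. /h/ occurs between vowels /e/ and /i/, so it deletes. /wulerehivugehive/ → wulereivugeive.
Rule 5 (final vowel raising): /e/ is a mid vowel in word-final position, so it raises to [i]. /wulereivugeive/ → wulereivugeivi.

wulereivugeivi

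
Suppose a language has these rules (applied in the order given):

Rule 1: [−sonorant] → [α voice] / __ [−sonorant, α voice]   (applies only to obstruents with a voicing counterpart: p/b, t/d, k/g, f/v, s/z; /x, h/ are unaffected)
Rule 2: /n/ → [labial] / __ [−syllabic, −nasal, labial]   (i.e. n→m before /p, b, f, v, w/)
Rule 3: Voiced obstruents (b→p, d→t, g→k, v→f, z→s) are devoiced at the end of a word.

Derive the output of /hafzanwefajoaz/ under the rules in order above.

Rule 1 (regressive voicing assimilation): /f/ precedes the voiced obstruent /z/, so it voices to [v] by assimilation. /hafzanwefajoaz/ → havzanwefajoaz.
Rule 2 (nasal place assimilation): /n/ precedes the labial consonant /w/, so it assimilates in place to [m]. /havzanwefajoaz/ → havzamwefajoaz.
Rule 3 (final devoicing): /z/ is a voiced obstruent in word-final position, so it devoices to [s]. /havzamwefajoaz/ → havzamwefajoas.

havzamwefajoas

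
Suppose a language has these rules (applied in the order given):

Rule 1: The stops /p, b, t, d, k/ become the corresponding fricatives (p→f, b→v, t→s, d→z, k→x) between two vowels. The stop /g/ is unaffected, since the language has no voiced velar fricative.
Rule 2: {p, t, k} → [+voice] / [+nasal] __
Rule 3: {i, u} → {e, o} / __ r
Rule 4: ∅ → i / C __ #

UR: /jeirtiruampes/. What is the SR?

Rule 1 (intervocalic spirantization): no segment meets the environment; /jeirtiruampes/ is unchanged.
Rule 2 (post-nasal voicing): /p/ is a voiceless stop immediately after the nasal /m/, so it voices to [b]. /jeirtiruampes/ → jeirtiruambes.
Rule 3 (pre-rhotic lowering): /i/ is a high vowel immediately before /r/, so it lowers to [e]. /i/ is a high vowel immediately before /r/, so it lowers to [e]. /jeirtiruambes/ → jeerteruambes.
Rule 4 (final i-epenthesis): the form ends in the consonant /s/, so [i] is inserted word-finally. /jeerteruambes/ → jeerteruambesi.

jeerteruambesi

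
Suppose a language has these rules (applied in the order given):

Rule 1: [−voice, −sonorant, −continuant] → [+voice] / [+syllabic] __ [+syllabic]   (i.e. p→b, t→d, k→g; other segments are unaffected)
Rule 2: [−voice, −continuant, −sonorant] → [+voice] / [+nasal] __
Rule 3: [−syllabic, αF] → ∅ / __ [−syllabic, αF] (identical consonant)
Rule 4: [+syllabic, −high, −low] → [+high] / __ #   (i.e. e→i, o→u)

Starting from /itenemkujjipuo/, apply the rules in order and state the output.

idenemgujibuu

Rule 1 (intervocalic voicing): /t/ is a voiceless stop between vowels /i/ and /e/, so it voices to [d]. /p/ is a voiceless stop between vowels /i/ and /u/, so it voices to [b]. /itenemkujjipuo/ → idenemkujjibuo.
Rule 2 (post-nasal voicing): /k/ is a voiceless stop immediately after the nasal /m/, so it voices to [g]. /idenemkujjibuo/ → idenemgujjibuo.
Rule 3 (degemination): /jj/ is a geminate; the first /j/ deletes. /idenemgujjibuo/ → idenemgujibuo.
Rule 4 (final vowel raising): /o/ is a mid vowel in word-final position, so it raises to [u]. /idenemgujibuo/ → idenemgujibuu.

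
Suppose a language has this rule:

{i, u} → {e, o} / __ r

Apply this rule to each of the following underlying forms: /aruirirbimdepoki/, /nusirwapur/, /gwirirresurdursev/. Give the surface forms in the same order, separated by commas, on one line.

aruererbimdepoki, nuserwapor, gwererresordorsev

/aruirirbimdepoki/: /i/ is a high vowel immediately before /r/, so it lowers to [e]. /i/ is a high vowel immediately before /r/, so it lowers to [e]. → [aruererbimdepoki].
/nusirwapur/: /i/ is a high vowel immediately before /r/, so it lowers to [e]. /u/ is a high vowel immediately before /r/, so it lowers to [o]. → [nuserwapor].
/gwirirresurdursev/: /i/ is a high vowel immediately before /r/, so it lowers to [e]. /i/ is a high vowel immediately before /r/, so it lowers to [e]. /u/ is a high vowel immediately before /r/, so it lowers to [o]. /u/ is a high vowel immediately before /r/, so it lowers to [o]. → [gwererresordorsev].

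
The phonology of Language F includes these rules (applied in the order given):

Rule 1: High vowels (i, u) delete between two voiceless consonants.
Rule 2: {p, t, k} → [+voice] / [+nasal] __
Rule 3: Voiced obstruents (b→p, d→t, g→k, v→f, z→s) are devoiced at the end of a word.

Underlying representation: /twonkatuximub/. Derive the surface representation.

twongatximup

Rule 1 (high vowel syncope): /u/ is a high vowel flanked by voiceless consonants /t/ and /x/, so it deletes. /twonkatuximub/ → twonkatximub.
Rule 2 (post-nasal voicing): /k/ is a voiceless stop immediately after the nasal /n/, so it voices to [g]. /twonkatximub/ → twongatximub.
Rule 3 (final devoicing): /b/ is a voiced obstruent in word-final position, so it devoices to [p]. /twongatximub/ → twongatximup.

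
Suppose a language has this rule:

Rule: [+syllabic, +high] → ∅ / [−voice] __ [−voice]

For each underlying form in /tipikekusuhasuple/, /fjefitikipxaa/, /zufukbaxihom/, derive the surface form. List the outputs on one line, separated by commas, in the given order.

tpkekshasple, fjeftkpxaa, zufkbaxhom

/tipikekusuhasuple/: /i/ is a high vowel flanked by voiceless consonants /t/ and /p/, so it deletes. /i/ is a high vowel flanked by voiceless consonants /p/ and /k/, so it deletes. /u/ is a high vowel flanked by voiceless consonants /k/ and /s/, so it deletes. /u/ is a high vowel flanked by voiceless consonants /s/ and /h/, so it deletes. /u/ is a high vowel flanked by voiceless consonants /s/ and /p/, so it deletes. → [tpkekshasple].
/fjefitikipxaa/: /i/ is a high vowel flanked by voiceless consonants /f/ and /t/, so it deletes. /i/ is a high vowel flanked by voiceless consonants /t/ and /k/, so it deletes. /i/ is a high vowel flanked by voiceless consonants /k/ and /p/, so it deletes. → [fjeftkpxaa].
/zufukbaxihom/: /u/ is a high vowel flanked by voiceless consonants /f/ and /k/, so it deletes. /i/ is a high vowel flanked by voiceless consonants /x/ and /h/, so it deletes. → [zufkbaxhom].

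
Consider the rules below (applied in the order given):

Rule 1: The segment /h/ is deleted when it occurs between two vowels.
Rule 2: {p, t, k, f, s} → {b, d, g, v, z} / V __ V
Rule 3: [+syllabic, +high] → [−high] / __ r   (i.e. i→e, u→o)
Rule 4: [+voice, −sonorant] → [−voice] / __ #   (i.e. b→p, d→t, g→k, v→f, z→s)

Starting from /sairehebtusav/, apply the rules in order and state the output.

saereebtuzaf

Rule 1 (intervocalic h-deletion): /h/ occurs between vowels /e/ and /e/, so it deletes. /sairehebtusav/ → saireebtusav.
Rule 2 (intervocalic voicing): /s/ is a voiceless obstruent between vowels /u/ and /a/, so it voices to [z]. /saireebtusav/ → saireebtuzav.
Rule 3 (pre-rhotic lowering): /i/ is a high vowel immediately before /r/, so it lowers to [e]. /saireebtuzav/ → saereebtuzav.
Rule 4 (final devoicing): /v/ is a voiced obstruent in word-final position, so it devoices to [f]. /saereebtuzav/ → saereebtuzaf.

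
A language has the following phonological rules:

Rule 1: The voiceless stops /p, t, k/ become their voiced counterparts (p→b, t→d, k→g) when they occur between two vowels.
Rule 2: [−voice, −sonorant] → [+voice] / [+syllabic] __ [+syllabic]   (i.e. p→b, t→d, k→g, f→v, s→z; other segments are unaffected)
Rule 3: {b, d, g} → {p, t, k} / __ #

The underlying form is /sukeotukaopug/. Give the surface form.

Rule 1 (intervocalic voicing): /k/ is a voiceless stop between vowels /u/ and /e/, so it voices to [g]. /t/ is a voiceless stop between vowels /o/ and /u/, so it voices to [d]. /k/ is a voiceless stop between vowels /u/ and /a/, so it voices to [g]. /p/ is a voiceless stop between vowels /o/ and /u/, so it voices to [b]. /sukeotukaopug/ → sugeodugaobug.
Rule 2 (intervocalic voicing): no segment meets the environment; /sugeodugaobug/ is unchanged.
Rule 3 (final devoicing): /g/ is a voiced stop in word-final position, so it devoices to [k]. /sugeodugaobug/ → sugeodugaobuk.

sugeodugaobuk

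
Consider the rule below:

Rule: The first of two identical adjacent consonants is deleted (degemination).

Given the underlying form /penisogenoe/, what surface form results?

penisogenoe

No segment of /penisogenoe/ meets the structural description of the rule, so the form surfaces unchanged.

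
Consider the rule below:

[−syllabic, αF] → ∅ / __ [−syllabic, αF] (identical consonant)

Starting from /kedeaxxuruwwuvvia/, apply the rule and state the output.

kedeaxuruwuvia

/xx/ is a geminate; the first /x/ deletes.
/ww/ is a geminate; the first /w/ deletes.
/vv/ is a geminate; the first /v/ deletes.
The other instances of /k/, /d/, /x/, /r/, /w/, /v/ do not occur in the required environment and remain unchanged.
Surface form: [kedeaxuruwuvia].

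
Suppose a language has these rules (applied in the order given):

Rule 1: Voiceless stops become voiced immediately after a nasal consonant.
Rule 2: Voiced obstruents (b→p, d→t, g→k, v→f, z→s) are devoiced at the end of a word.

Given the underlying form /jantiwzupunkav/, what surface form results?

jandiwzupungaf

Rule 1 (post-nasal voicing): /t/ is a voiceless stop immediately after the nasal /n/, so it voices to [d]. /k/ is a voiceless stop immediately after the nasal /n/, so it voices to [g]. /jantiwzupunkav/ → jandiwzupungav.
Rule 2 (final devoicing): /v/ is a voiced obstruent in word-final position, so it devoices to [f]. /jandiwzupungav/ → jandiwzupungaf.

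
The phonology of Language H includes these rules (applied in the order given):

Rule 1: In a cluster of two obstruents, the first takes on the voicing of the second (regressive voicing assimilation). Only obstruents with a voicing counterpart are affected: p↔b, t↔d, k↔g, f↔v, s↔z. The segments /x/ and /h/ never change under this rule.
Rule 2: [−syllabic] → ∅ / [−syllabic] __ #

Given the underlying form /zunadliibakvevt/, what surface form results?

zunadliibagvef

Rule 1 (regressive voicing assimilation): /k/ precedes the voiced obstruent /v/, so it voices to [g] by assimilation. /v/ precedes the voiceless obstruent /t/, so it devoices to [f] by assimilation. /zunadliibakvevt/ → zunadliibagveft.
Rule 2 (final cluster simplification): /t/ is the second consonant of a word-final cluster /ft/, so it deletes. /zunadliibagveft/ → zunadliibagvef.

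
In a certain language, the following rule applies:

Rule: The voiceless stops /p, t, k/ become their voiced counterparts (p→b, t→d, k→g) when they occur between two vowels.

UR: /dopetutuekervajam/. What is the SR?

dobeduduegervajam

/p/ is a voiceless stop between vowels /o/ and /e/, so it voices to [b].
/t/ is a voiceless stop between vowels /e/ and /u/, so it voices to [d].
/t/ is a voiceless stop between vowels /u/ and /u/, so it voices to [d].
/k/ is a voiceless stop between vowels /e/ and /e/, so it voices to [g].
Surface form: [dobeduduegervajam].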